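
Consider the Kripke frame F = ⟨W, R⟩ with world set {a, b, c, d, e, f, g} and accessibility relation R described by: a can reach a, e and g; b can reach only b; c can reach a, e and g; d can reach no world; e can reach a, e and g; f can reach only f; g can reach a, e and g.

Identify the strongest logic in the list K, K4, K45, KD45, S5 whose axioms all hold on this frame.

Transitive (axiom 4): yes — every two-step R-path is closed by a direct edge.
Euclidean (axiom 5): yes — any two successors of a common world are R-related.
Serial (axiom D): no — d has no R-successor.
Reflexive (axiom T): no — c is not related to itself.
So F validates K, K4, K45; KD45 would additionally require R to be serial. The strongest is K45.

K45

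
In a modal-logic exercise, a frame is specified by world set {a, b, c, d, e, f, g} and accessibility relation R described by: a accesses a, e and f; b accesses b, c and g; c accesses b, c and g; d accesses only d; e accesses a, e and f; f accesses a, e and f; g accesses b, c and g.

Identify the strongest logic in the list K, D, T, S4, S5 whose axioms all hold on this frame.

Serial (axiom D): yes — every world has a successor (e.g. a R a).
Reflexive (axiom T): yes — every world is R-related to itself.
Transitive (axiom 4): yes — every two-step R-path is closed by a direct edge.
Euclidean (axiom 5): yes — any two successors of a common world are R-related.
So F validates K, D, T, S4, S5. The strongest is S5.

S5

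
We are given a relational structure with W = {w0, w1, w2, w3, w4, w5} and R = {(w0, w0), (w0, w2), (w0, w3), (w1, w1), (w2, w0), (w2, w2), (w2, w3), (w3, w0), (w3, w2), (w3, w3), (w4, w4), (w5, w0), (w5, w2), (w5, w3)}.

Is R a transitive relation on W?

Transitive: yes — every two-step R-path is closed by a direct edge.

Yes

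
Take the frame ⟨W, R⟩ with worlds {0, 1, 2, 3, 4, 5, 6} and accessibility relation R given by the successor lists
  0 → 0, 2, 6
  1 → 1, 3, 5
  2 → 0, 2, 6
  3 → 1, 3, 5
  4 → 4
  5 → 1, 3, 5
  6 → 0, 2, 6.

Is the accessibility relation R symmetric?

Symmetric: yes — every pair in R has its reverse in R.

Yes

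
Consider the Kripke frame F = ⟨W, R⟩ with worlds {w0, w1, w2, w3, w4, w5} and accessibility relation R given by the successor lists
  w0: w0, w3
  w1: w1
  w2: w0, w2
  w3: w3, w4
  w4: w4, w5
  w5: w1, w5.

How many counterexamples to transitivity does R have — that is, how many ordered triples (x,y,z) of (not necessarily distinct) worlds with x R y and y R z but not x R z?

Enumerating: (w0,w3,w4), (w2,w0,w3), (w3,w4,w5), (w4,w5,w1).

4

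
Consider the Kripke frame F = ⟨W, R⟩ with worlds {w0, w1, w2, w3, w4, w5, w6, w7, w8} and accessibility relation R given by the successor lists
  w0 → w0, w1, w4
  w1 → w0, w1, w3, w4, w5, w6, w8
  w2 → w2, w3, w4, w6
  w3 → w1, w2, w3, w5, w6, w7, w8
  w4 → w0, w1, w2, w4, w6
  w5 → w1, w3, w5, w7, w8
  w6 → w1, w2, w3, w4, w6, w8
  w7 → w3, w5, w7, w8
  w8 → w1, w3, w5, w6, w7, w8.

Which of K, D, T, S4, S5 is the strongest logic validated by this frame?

T

Serial (axiom D): yes — every world has a successor (e.g. w0 R w0).
Reflexive (axiom T): yes — every world is R-related to itself.
Transitive (axiom 4): no — w0 R w1 and w1 R w3, but not w0 R w3.
Euclidean (axiom 5): no — w1 R w0 and w1 R w3, but not w0 R w3.
So F validates K, D, T; S4 would additionally require R to be transitive. The strongest is T.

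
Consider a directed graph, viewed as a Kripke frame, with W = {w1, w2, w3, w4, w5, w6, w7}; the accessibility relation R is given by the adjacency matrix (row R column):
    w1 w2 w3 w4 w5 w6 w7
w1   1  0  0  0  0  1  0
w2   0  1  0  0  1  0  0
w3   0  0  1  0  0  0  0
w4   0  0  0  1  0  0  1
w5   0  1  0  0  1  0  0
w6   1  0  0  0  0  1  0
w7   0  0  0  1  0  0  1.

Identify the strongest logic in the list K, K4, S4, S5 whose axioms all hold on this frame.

S5

Transitive (axiom 4): yes — every two-step R-path is closed by a direct edge.
Reflexive (axiom T): yes — every world is R-related to itself.
Euclidean (axiom 5): yes — any two successors of a common world are R-related.
So F validates K, K4, S4, S5. The strongest is S5.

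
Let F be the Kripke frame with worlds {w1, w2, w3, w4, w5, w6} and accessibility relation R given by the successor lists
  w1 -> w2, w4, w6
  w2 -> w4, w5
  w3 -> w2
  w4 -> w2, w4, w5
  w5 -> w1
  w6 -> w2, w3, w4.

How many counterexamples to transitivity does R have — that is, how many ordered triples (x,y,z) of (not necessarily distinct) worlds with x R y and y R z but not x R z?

13

Enumerating: (w1,w2,w5), (w1,w4,w5), (w1,w6,w3), (w2,w4,w2), (w2,w5,w1), (w3,w2,w4), (w3,w2,w5), (w4,w5,w1), (w5,w1,w2), (w5,w1,w4), (w5,w1,w6), (w6,w2,w5), (w6,w4,w5).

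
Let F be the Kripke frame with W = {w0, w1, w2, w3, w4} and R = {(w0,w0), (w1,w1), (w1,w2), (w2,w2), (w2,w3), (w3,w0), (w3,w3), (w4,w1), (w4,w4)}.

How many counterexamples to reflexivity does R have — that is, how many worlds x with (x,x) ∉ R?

R is reflexive; there are no such worlds.

0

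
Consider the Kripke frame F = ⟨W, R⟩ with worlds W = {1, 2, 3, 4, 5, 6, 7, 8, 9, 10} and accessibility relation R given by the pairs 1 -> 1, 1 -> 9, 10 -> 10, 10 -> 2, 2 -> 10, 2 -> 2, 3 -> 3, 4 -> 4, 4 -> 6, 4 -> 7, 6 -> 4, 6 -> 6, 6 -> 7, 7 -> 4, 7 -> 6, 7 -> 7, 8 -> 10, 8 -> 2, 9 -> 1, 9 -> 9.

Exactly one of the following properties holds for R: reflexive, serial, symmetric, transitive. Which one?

transitive

Reflexive: no — 5 is not related to itself.
Serial: no — 5 has no R-successor.
Symmetric: no — 8 R 10 but not 10 R 8.
Transitive: yes — every two-step R-path is closed by a direct edge.
Only transitive holds.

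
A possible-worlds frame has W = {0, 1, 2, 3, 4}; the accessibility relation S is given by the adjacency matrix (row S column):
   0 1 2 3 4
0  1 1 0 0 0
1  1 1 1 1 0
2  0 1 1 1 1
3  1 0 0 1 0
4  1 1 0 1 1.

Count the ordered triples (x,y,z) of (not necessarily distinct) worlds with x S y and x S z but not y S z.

16

Enumerating: (1,0,2), (1,0,3), (1,2,0), (1,3,1), (1,3,2), (2,1,4), (2,3,1), (2,3,2), (2,3,4), (2,4,2), (3,0,3), (4,0,3), (4,0,4), (4,1,4), (4,3,1), (4,3,4).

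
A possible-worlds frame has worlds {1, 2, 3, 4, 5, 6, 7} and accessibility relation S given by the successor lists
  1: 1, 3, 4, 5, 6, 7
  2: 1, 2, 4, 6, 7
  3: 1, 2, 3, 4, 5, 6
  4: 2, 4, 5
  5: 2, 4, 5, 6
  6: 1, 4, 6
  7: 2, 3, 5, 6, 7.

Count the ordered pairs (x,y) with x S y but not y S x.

Enumerating: (1,4), (1,5), (1,7), (2,1), (2,6), (3,2), (3,4), (3,5), (3,6), (5,2), (5,6), (6,4), (7,3), (7,5), (7,6).

15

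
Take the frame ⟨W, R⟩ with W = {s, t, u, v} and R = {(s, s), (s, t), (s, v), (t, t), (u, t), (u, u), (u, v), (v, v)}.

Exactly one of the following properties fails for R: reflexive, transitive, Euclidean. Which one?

Euclidean

Reflexive: yes — every world is R-related to itself.
Transitive: yes — every two-step R-path is closed by a direct edge.
Euclidean: no — s R t and s R v, but not t R v.
Only Euclidean fails.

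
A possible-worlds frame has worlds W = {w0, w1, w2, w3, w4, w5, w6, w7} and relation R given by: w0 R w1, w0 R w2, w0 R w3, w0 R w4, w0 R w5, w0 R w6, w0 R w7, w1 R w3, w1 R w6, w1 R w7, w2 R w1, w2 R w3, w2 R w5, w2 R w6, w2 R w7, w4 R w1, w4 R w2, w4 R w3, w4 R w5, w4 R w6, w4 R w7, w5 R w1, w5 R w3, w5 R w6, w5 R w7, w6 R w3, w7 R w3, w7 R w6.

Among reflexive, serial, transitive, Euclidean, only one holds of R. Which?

transitive

Reflexive: no — w0 is not related to itself.
Serial: no — w3 has no R-successor.
Transitive: yes — every two-step R-path is closed by a direct edge.
Euclidean: no — w0 R w1 and w0 R w2, but not w1 R w2.
Only transitive holds.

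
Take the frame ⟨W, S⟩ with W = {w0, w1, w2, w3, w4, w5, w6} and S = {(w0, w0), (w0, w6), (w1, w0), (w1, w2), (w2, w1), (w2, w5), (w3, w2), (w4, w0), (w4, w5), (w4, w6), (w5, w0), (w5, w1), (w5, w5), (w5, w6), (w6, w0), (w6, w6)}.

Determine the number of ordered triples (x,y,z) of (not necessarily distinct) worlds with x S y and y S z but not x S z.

Enumerating: (w1,w0,w6), (w1,w2,w1), (w1,w2,w5), (w2,w1,w0), (w2,w1,w2), (w2,w5,w0), (w2,w5,w6), (w3,w2,w1), (w3,w2,w5), (w4,w5,w1), (w5,w1,w2).

11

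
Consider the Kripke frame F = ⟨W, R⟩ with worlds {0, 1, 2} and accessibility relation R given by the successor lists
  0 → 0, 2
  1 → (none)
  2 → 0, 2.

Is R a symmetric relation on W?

Yes

Symmetric: yes — every pair in R has its reverse in R.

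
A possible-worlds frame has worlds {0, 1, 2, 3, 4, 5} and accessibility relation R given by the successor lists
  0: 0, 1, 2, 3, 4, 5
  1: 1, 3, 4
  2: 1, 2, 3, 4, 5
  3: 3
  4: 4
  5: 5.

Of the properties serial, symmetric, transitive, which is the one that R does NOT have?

Serial: yes — every world has a successor (e.g. 0 R 0).
Symmetric: no — 0 R 1 but not 1 R 0.
Transitive: yes — every two-step R-path is closed by a direct edge.
Only symmetric fails.

symmetric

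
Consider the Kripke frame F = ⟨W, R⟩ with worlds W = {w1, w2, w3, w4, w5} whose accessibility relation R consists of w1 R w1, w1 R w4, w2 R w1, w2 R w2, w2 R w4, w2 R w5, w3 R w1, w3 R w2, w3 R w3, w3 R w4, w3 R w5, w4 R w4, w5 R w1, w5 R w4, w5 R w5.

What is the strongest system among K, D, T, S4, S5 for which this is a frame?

Serial (axiom D): yes — every world has a successor (e.g. w1 R w1).
Reflexive (axiom T): yes — every world is R-related to itself.
Transitive (axiom 4): yes — every two-step R-path is closed by a direct edge.
Euclidean (axiom 5): no — w2 R w1 and w2 R w5, but not w1 R w5.
So F validates K, D, T, S4; S5 would additionally require R to be Euclidean. The strongest is S4.

S4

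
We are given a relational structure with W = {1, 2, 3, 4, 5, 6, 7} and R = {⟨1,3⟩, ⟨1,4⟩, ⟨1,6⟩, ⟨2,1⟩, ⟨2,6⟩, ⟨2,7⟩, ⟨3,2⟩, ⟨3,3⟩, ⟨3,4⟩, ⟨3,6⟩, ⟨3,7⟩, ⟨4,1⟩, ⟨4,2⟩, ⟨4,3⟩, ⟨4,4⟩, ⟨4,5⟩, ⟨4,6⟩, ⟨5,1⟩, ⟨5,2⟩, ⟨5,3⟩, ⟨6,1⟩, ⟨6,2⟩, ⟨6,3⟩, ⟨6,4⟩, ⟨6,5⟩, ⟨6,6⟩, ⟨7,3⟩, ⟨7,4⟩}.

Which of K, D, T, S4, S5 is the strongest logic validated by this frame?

D

Serial (axiom D): yes — every world has a successor (e.g. 1 R 3).
Reflexive (axiom T): no — 1 is not related to itself.
Transitive (axiom 4): no — 1 R 3 and 3 R 2, but not 1 R 2.
Euclidean (axiom 5): no — 2 R 1 and 2 R 7, but not 1 R 7.
So F validates K, D; T would additionally require R to be reflexive. The strongest is D.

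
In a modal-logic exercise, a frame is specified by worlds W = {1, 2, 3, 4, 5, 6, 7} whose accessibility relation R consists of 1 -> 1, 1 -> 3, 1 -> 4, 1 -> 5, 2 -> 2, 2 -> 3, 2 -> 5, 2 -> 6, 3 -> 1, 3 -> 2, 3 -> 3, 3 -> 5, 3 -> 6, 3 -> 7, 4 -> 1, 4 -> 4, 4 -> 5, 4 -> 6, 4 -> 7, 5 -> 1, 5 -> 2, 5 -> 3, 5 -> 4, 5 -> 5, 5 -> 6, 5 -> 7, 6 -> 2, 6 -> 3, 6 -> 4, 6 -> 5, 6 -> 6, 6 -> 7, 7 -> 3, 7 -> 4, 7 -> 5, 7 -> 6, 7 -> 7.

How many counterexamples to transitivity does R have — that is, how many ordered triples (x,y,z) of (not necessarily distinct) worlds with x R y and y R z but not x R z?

34

Enumerating: (1,3,2), (1,3,6), (1,3,7), (1,4,6), (1,4,7), (1,5,2), (1,5,6), (1,5,7), (2,3,1), (2,3,7), (2,5,1), (2,5,4), … and 22 more.
Total: 34.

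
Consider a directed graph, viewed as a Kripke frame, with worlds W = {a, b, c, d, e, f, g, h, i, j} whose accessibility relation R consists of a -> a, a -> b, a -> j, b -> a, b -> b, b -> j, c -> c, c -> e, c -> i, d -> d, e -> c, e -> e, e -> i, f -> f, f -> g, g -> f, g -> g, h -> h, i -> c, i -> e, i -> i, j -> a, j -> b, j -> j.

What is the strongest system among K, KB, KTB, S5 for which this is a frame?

Symmetric (axiom B): yes — every pair in R has its reverse in R.
Reflexive (axiom T): yes — every world is R-related to itself.
Euclidean (axiom 5): yes — any two successors of a common world are R-related.
So F validates K, KB, KTB, S5. The strongest is S5.

S5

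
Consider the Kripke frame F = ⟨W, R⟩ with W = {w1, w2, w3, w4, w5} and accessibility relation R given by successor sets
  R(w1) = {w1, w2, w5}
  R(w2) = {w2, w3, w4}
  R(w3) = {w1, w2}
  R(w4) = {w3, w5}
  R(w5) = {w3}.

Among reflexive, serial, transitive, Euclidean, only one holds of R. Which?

Reflexive: no — w3 is not related to itself.
Serial: yes — every world has a successor (e.g. w1 R w1).
Transitive: no — w1 R w2 and w2 R w3, but not w1 R w3.
Euclidean: no — w1 R w2 and w1 R w5, but not w2 R w5.
Only serial holds.

serial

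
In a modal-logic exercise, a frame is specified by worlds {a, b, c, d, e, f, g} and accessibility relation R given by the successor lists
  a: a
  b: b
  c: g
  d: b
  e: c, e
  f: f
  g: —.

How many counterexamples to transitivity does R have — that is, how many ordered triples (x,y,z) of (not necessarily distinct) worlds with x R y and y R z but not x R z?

1

Enumerating: (e,c,g).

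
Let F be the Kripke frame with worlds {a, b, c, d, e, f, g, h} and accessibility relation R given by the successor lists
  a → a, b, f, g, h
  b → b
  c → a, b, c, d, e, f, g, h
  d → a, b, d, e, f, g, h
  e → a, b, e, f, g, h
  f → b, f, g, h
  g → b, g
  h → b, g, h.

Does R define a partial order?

Reflexive: yes — every world is R-related to itself.
Transitive: yes — every two-step R-path is closed by a direct edge.
Antisymmetric: yes — no distinct pair is related both ways.
So R is a partial order.

Yes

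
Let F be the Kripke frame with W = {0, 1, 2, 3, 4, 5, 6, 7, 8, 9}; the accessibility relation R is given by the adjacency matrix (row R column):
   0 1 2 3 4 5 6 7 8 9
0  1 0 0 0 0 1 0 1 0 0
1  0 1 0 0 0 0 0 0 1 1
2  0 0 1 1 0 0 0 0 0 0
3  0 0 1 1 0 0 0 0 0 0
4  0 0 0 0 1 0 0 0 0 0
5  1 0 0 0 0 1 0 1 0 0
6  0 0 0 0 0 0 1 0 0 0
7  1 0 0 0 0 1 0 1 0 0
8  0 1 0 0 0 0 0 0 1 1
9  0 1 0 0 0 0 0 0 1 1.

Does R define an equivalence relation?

Reflexive: yes — every world is R-related to itself.
Symmetric: yes — every pair in R has its reverse in R.
Transitive: yes — every two-step R-path is closed by a direct edge.
So R is an equivalence relation.

Yes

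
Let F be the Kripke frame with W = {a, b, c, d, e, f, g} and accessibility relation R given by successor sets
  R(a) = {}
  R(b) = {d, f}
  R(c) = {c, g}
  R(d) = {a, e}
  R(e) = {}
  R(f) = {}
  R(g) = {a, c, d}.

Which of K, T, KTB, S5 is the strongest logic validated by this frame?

Reflexive (axiom T): no — a is not related to itself.
Symmetric (axiom B): no — b R d but not d R b.
Euclidean (axiom 5): no — b R d and b R f, but not d R f.
So F validates K; T would additionally require R to be reflexive. The strongest is K.

K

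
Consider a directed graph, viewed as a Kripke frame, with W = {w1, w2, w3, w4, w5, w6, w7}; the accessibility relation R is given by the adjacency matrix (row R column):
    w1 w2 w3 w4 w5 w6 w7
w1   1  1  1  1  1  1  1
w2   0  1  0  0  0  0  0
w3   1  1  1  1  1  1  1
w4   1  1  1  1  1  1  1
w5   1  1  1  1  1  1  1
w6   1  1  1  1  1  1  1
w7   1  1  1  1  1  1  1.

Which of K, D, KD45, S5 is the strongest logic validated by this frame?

Serial (axiom D): yes — every world has a successor (e.g. w1 R w1).
Euclidean (axiom 5): no — w1 R w2 and w1 R w3, but not w2 R w3.
Transitive (axiom 4): yes — every two-step R-path is closed by a direct edge.
Reflexive (axiom T): yes — every world is R-related to itself.
So F validates K, D; KD45 would additionally require R to be Euclidean. The strongest is D.

D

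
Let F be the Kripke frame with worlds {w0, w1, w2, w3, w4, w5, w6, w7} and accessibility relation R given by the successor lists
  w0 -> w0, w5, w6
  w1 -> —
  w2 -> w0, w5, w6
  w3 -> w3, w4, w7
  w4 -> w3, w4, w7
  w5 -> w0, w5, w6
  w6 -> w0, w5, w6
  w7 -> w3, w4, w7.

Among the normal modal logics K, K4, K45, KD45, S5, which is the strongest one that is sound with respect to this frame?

Transitive (axiom 4): yes — every two-step R-path is closed by a direct edge.
Euclidean (axiom 5): yes — any two successors of a common world are R-related.
Serial (axiom D): no — w1 has no R-successor.
Reflexive (axiom T): no — w1 is not related to itself.
So F validates K, K4, K45; KD45 would additionally require R to be serial. The strongest is K45.

K45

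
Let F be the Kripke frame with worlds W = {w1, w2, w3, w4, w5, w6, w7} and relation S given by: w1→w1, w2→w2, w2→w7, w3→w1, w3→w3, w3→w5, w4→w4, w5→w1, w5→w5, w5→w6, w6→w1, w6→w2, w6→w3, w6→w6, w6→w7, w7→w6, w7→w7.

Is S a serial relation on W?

Yes

Serial: yes — every world has a successor (e.g. w1 S w1).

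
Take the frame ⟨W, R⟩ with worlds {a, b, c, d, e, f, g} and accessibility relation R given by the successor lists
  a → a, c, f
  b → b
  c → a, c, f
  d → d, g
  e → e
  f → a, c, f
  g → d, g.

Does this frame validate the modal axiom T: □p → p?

The schema T characterises exactly the reflexive frames.
Reflexive: yes — every world is R-related to itself.

Yes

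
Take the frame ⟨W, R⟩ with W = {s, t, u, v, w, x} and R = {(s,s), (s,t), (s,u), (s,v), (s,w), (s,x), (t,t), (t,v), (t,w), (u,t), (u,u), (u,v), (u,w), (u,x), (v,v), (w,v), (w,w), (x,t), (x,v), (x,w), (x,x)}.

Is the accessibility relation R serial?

Serial: yes — every world has a successor (e.g. s R s).

Yes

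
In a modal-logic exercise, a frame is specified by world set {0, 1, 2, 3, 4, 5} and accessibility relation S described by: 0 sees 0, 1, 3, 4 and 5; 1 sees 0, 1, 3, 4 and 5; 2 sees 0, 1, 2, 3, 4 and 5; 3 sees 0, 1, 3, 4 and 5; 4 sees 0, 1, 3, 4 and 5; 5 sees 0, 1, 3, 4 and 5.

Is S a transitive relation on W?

Yes

Transitive: yes — every two-step S-path is closed by a direct edge.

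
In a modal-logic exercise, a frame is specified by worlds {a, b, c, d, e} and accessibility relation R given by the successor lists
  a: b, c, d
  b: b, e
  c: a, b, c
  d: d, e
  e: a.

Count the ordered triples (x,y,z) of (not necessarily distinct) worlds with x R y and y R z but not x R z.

10

Enumerating: (a,b,e), (a,c,a), (a,d,e), (b,e,a), (c,a,d), (c,b,e), (d,e,a), (e,a,b), (e,a,c), (e,a,d).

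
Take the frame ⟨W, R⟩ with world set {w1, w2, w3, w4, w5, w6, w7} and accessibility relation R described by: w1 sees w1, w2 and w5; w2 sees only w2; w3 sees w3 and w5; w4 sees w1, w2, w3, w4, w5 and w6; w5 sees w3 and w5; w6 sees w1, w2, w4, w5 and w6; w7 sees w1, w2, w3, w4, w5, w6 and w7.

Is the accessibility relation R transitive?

No

Transitive: no — w1 R w5 and w5 R w3, but not w1 R w3.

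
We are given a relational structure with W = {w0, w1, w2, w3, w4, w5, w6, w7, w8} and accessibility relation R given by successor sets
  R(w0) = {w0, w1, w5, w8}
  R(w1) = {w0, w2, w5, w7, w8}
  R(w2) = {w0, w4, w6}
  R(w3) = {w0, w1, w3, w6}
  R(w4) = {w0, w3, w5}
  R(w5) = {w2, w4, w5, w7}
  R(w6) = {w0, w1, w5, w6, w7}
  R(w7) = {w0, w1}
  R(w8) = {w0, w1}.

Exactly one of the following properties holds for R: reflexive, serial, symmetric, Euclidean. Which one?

Reflexive: no — w1 is not related to itself.
Serial: yes — every world has a successor (e.g. w0 R w0).
Symmetric: no — w0 R w5 but not w5 R w0.
Euclidean: no — w0 R w5 and w0 R w1, but not w5 R w1.
Only serial holds.

serial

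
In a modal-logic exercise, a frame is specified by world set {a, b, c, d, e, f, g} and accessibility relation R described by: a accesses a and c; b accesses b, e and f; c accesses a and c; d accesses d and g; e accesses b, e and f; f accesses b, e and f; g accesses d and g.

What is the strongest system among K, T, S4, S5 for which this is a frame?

Reflexive (axiom T): yes — every world is R-related to itself.
Transitive (axiom 4): yes — every two-step R-path is closed by a direct edge.
Euclidean (axiom 5): yes — any two successors of a common world are R-related.
So F validates K, T, S4, S5. The strongest is S5.

S5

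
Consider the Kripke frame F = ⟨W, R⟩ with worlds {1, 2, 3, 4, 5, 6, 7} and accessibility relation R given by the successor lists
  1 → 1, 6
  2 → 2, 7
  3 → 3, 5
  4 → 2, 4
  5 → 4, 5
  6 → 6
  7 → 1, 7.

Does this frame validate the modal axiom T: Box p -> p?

Yes

Axiom T corresponds to the accessibility relation being reflexive.
Reflexive: yes — every world is R-related to itself.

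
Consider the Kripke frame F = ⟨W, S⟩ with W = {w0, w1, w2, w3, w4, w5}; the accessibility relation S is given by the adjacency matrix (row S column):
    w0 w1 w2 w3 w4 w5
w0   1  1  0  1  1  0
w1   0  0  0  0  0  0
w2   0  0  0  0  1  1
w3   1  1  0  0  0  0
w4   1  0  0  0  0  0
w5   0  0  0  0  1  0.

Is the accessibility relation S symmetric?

No

Symmetric: no — w0 S w1 but not w1 S w0.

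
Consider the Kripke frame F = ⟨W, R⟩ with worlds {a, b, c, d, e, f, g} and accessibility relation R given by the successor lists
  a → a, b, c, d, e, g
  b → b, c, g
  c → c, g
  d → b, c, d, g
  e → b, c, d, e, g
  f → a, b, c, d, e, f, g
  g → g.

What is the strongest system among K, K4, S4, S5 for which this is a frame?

Transitive (axiom 4): yes — every two-step R-path is closed by a direct edge.
Reflexive (axiom T): yes — every world is R-related to itself.
Euclidean (axiom 5): no — a R b and a R d, but not b R d.
So F validates K, K4, S4; S5 would additionally require R to be Euclidean. The strongest is S4.

S4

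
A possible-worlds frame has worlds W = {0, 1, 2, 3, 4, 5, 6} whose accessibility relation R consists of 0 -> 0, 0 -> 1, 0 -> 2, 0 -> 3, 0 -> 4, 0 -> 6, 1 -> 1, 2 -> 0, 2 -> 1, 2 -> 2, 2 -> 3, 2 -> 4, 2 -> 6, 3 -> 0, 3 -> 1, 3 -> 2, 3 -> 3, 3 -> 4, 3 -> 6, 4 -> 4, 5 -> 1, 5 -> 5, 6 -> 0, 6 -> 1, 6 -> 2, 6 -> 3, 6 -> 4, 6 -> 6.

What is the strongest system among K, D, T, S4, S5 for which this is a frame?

S4

Serial (axiom D): yes — every world has a successor (e.g. 0 R 0).
Reflexive (axiom T): yes — every world is R-related to itself.
Transitive (axiom 4): yes — every two-step R-path is closed by a direct edge.
Euclidean (axiom 5): no — 0 R 1 and 0 R 2, but not 1 R 2.
So F validates K, D, T, S4; S5 would additionally require R to be Euclidean. The strongest is S4.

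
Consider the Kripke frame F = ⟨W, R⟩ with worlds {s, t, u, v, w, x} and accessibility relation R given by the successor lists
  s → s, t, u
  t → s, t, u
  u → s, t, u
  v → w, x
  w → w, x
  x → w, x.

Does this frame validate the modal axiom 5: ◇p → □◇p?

The schema 5 characterises exactly the Euclidean frames.
Euclidean: yes — any two successors of a common world are R-related.

Yes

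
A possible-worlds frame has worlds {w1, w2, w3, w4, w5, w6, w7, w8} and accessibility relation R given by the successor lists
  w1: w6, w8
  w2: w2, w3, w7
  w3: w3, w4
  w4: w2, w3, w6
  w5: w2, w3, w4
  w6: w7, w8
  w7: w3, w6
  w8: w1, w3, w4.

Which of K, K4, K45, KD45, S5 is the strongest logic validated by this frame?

K

Transitive (axiom 4): no — w1 R w6 and w6 R w7, but not w1 R w7.
Euclidean (axiom 5): no — w1 R w8 and w1 R w6, but not w8 R w6.
Serial (axiom D): yes — every world has a successor (e.g. w1 R w6).
Reflexive (axiom T): no — w1 is not related to itself.
So F validates K; K4 would additionally require R to be transitive. The strongest is K.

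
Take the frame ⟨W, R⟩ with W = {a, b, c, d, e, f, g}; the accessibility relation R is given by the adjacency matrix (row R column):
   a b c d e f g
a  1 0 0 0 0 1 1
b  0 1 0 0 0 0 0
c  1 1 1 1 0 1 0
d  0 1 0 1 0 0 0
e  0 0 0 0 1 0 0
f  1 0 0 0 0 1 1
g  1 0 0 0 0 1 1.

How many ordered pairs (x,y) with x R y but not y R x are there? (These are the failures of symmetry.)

Enumerating: (c,a), (c,b), (c,d), (c,f), (d,b).

5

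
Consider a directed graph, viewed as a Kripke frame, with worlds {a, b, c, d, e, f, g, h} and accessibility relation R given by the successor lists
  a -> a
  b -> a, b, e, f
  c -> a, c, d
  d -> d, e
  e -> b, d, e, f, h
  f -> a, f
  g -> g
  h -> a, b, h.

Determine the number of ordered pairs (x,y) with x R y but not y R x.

Enumerating: (b,a), (b,f), (c,a), (c,d), (e,f), (e,h), (f,a), (h,a), (h,b).

9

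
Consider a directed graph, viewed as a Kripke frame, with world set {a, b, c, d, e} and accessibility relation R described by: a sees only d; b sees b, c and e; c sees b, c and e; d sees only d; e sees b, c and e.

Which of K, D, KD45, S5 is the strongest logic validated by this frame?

Serial (axiom D): yes — every world has a successor (e.g. a R d).
Euclidean (axiom 5): yes — any two successors of a common world are R-related.
Transitive (axiom 4): yes — every two-step R-path is closed by a direct edge.
Reflexive (axiom T): no — a is not related to itself.
So F validates K, D, KD45; S5 would additionally require R to be reflexive. The strongest is KD45.

KD45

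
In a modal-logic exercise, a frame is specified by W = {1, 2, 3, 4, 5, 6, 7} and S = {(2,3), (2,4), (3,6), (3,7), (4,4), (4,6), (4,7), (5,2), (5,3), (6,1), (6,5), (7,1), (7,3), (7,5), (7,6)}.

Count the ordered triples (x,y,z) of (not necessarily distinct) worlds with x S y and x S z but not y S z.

Enumerating: (2,3,3), (2,3,4), (2,4,3), (3,6,6), (3,6,7), (3,7,7), (4,6,4), (4,6,6), (4,6,7), (4,7,4), (4,7,7), (5,2,2), … and 18 more.
Total: 30.

30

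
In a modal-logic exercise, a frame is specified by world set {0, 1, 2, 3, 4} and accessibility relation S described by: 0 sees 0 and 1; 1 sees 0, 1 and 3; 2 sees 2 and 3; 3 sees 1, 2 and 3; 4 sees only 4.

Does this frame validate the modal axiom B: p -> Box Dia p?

Yes

The schema B characterises exactly the symmetric frames.
Symmetric: yes — every pair in S has its reverse in S.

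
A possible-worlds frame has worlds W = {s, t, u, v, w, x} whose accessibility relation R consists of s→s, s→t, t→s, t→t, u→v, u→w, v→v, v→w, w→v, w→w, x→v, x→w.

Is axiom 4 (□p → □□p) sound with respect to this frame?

Axiom 4 corresponds to the accessibility relation being transitive.
Transitive: yes — every two-step R-path is closed by a direct edge.

Yes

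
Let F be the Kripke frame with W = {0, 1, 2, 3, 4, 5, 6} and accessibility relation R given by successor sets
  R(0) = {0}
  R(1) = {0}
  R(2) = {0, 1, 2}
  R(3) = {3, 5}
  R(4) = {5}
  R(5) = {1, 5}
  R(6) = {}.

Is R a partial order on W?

Reflexive: no — 1 is not related to itself.
Transitive: no — 3 R 5 and 5 R 1, but not 3 R 1.
Antisymmetric: yes — no distinct pair is related both ways.
So R is not a partial order.

No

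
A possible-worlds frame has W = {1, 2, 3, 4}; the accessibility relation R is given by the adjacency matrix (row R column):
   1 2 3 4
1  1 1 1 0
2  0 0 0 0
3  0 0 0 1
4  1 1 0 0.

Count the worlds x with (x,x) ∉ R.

Enumerating: 2, 3, 4.

3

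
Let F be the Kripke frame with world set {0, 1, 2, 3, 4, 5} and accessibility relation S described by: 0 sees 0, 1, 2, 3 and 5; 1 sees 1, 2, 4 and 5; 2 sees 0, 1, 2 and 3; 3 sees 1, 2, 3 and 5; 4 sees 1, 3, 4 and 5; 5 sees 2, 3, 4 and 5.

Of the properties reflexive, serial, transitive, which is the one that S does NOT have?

Reflexive: yes — every world is S-related to itself.
Serial: yes — every world has a successor (e.g. 0 S 0).
Transitive: no — 0 S 1 and 1 S 4, but not 0 S 4.
Only transitive fails.

transitive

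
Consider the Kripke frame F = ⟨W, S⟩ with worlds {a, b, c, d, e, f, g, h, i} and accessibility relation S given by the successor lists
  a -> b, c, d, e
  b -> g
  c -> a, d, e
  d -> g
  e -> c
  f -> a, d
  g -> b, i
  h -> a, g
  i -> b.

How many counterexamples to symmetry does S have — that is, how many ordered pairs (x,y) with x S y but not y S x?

11

Enumerating: (a,b), (a,d), (a,e), (c,d), (d,g), (f,a), (f,d), (g,i), (h,a), (h,g), (i,b).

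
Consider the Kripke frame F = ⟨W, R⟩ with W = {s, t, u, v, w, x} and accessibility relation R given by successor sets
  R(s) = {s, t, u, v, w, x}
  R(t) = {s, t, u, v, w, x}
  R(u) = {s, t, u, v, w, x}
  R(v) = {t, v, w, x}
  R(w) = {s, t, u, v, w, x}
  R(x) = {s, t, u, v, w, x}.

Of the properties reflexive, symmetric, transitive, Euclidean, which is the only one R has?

reflexive

Reflexive: yes — every world is R-related to itself.
Symmetric: no — s R v but not v R s.
Transitive: no — v R t and t R s, but not v R s.
Euclidean: no — s R v and s R u, but not v R u.
Only reflexive holds.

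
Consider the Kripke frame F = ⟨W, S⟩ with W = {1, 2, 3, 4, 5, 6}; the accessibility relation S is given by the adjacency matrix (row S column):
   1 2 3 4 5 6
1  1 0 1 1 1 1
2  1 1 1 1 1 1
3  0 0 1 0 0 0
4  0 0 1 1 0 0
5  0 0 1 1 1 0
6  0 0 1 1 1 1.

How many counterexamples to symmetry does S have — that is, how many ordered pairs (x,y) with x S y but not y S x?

15

Enumerating: (1,3), (1,4), (1,5), (1,6), (2,1), (2,3), (2,4), (2,5), (2,6), (4,3), (5,3), (5,4), (6,3), (6,4), (6,5).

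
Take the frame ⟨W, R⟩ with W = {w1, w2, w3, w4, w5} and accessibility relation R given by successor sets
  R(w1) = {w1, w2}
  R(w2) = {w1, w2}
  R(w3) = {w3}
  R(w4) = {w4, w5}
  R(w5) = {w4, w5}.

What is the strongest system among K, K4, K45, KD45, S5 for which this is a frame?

S5

Transitive (axiom 4): yes — every two-step R-path is closed by a direct edge.
Euclidean (axiom 5): yes — any two successors of a common world are R-related.
Serial (axiom D): yes — every world has a successor (e.g. w1 R w1).
Reflexive (axiom T): yes — every world is R-related to itself.
So F validates K, K4, K45, KD45, S5. The strongest is S5.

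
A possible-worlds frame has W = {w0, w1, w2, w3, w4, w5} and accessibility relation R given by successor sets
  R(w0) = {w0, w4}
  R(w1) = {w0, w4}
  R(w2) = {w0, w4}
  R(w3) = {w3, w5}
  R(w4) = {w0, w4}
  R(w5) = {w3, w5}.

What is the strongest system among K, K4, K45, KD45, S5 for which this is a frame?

KD45

Transitive (axiom 4): yes — every two-step R-path is closed by a direct edge.
Euclidean (axiom 5): yes — any two successors of a common world are R-related.
Serial (axiom D): yes — every world has a successor (e.g. w0 R w0).
Reflexive (axiom T): no — w1 is not related to itself.
So F validates K, K4, K45, KD45; S5 would additionally require R to be reflexive. The strongest is KD45.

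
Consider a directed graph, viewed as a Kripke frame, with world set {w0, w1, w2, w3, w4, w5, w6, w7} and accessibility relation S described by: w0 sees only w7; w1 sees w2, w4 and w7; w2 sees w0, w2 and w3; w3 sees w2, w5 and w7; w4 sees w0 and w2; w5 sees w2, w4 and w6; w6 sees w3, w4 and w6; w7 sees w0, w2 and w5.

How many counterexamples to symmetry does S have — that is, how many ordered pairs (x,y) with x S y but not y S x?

15

Enumerating: (w1,w2), (w1,w4), (w1,w7), (w2,w0), (w3,w5), (w3,w7), (w4,w0), (w4,w2), (w5,w2), (w5,w4), (w5,w6), (w6,w3), (w6,w4), (w7,w2), (w7,w5).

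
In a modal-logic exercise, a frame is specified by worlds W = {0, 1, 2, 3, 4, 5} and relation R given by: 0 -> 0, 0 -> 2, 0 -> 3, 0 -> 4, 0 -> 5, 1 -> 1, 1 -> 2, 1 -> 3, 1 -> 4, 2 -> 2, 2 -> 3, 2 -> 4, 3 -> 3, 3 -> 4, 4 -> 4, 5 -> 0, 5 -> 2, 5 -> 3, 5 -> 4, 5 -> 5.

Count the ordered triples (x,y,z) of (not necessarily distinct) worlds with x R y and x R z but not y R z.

28

Enumerating: (0,2,0), (0,2,5), (0,3,0), (0,3,2), (0,3,5), (0,4,0), (0,4,2), (0,4,3), (0,4,5), (1,2,1), (1,3,1), (1,3,2), … and 16 more.
Total: 28.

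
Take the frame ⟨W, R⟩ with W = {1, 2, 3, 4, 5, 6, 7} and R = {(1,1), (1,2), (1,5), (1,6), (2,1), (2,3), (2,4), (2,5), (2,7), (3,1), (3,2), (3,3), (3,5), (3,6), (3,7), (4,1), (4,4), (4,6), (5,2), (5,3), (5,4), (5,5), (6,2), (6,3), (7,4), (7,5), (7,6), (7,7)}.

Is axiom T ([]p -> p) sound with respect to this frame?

By correspondence theory, T is valid on a frame iff R is reflexive.
Reflexive: no — 2 is not related to itself.

No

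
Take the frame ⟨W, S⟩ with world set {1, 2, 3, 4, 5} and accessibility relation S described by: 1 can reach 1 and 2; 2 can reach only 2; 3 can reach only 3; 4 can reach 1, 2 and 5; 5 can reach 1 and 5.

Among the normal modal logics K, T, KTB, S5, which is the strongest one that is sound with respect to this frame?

K

Reflexive (axiom T): no — 4 is not related to itself.
Symmetric (axiom B): no — 1 S 2 but not 2 S 1.
Euclidean (axiom 5): no — 4 S 1 and 4 S 5, but not 1 S 5.
So F validates K; T would additionally require S to be reflexive. The strongest is K.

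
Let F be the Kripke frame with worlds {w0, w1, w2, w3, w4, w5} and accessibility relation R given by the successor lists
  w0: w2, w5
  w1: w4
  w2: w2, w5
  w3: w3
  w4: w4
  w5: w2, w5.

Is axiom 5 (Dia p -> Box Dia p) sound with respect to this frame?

Yes

Axiom 5 corresponds to the accessibility relation being Euclidean.
Euclidean: yes — any two successors of a common world are R-related.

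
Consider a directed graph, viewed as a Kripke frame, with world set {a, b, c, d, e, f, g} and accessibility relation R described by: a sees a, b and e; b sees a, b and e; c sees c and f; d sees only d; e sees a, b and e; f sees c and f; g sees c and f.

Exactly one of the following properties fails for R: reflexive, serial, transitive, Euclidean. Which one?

reflexive

Reflexive: no — g is not related to itself.
Serial: yes — every world has a successor (e.g. a R a).
Transitive: yes — every two-step R-path is closed by a direct edge.
Euclidean: yes — any two successors of a common world are R-related.
Only reflexive fails.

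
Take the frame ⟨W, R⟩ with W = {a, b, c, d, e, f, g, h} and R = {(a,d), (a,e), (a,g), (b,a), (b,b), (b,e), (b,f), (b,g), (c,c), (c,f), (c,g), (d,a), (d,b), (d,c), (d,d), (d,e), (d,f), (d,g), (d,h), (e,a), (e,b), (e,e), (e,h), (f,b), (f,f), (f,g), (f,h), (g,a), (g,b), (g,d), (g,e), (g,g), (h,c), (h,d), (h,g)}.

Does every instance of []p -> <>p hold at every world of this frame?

Yes

The schema D characterises exactly the serial frames.
Serial: yes — every world has a successor (e.g. a R d).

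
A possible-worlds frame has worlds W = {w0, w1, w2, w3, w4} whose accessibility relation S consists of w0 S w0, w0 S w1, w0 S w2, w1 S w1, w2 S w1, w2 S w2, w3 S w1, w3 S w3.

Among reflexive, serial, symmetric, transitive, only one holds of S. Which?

transitive

Reflexive: no — w4 is not related to itself.
Serial: no — w4 has no S-successor.
Symmetric: no — w0 S w1 but not w1 S w0.
Transitive: yes — every two-step S-path is closed by a direct edge.
Only transitive holds.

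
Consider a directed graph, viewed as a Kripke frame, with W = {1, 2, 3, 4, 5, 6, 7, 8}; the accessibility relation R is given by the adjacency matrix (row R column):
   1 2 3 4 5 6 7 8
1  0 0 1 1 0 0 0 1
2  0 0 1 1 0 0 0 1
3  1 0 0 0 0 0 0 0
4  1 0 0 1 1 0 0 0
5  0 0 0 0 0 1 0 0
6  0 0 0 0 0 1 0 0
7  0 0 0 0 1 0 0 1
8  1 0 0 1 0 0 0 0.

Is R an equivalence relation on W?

Reflexive: no — 1 is not related to itself.
Symmetric: no — 2 R 3 but not 3 R 2.
Transitive: no — 1 R 4 and 4 R 5, but not 1 R 5.
So R is not an equivalence relation.

No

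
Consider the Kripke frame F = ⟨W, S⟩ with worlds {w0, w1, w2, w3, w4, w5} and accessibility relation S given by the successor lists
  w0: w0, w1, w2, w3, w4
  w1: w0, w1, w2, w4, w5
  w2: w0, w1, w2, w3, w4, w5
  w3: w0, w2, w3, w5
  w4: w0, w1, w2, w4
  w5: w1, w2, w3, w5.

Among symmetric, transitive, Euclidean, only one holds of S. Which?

symmetric

Symmetric: yes — every pair in S has its reverse in S.
Transitive: no — w0 S w1 and w1 S w5, but not w0 S w5.
Euclidean: no — w0 S w1 and w0 S w3, but not w1 S w3.
Only symmetric holds.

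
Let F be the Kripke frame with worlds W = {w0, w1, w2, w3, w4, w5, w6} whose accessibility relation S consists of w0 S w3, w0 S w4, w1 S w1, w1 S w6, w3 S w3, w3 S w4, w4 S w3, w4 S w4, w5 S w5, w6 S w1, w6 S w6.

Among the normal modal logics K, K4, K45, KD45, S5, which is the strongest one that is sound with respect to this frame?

Transitive (axiom 4): yes — every two-step S-path is closed by a direct edge.
Euclidean (axiom 5): yes — any two successors of a common world are S-related.
Serial (axiom D): no — w2 has no S-successor.
Reflexive (axiom T): no — w0 is not related to itself.
So F validates K, K4, K45; KD45 would additionally require S to be serial. The strongest is K45.

K45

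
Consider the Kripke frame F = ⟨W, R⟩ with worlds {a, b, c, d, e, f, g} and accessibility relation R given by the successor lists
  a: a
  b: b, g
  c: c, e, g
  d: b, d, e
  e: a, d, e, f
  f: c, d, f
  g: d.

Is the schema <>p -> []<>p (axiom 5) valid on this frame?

No

Axiom 5 corresponds to the accessibility relation being Euclidean.
Euclidean: no — c R e and c R g, but not e R g.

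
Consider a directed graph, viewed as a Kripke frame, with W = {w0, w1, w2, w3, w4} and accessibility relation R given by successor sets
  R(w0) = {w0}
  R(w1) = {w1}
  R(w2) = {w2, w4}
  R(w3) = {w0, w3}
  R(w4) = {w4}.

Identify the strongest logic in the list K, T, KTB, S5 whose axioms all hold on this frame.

T

Reflexive (axiom T): yes — every world is R-related to itself.
Symmetric (axiom B): no — w2 R w4 but not w4 R w2.
Euclidean (axiom 5): no — w2 R w4 and w2 R w2, but not w4 R w2.
So F validates K, T; KTB would additionally require R to be symmetric. The strongest is T.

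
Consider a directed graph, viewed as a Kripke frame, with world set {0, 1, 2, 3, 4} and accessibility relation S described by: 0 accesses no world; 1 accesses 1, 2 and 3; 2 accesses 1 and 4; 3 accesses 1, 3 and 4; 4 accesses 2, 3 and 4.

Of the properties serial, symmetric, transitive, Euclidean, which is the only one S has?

symmetric

Serial: no — 0 has no S-successor.
Symmetric: yes — every pair in S has its reverse in S.
Transitive: no — 1 S 2 and 2 S 4, but not 1 S 4.
Euclidean: no — 1 S 2 and 1 S 3, but not 2 S 3.
Only symmetric holds.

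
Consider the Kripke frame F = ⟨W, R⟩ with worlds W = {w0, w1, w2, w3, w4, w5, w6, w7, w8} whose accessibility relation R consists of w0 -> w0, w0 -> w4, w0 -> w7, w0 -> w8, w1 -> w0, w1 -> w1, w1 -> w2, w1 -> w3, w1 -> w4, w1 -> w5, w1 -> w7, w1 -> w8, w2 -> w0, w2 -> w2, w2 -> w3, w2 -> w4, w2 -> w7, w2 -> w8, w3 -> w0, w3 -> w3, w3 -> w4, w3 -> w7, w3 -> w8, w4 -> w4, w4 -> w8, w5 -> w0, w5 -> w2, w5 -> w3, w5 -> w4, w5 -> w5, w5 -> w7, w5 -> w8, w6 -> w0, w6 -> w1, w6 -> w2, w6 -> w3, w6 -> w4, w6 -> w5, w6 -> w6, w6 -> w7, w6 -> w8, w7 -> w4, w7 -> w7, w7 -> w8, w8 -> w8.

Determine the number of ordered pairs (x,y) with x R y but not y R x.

36

Enumerating: (w0,w4), (w0,w7), (w0,w8), (w1,w0), (w1,w2), (w1,w3), (w1,w4), (w1,w5), (w1,w7), (w1,w8), (w2,w0), (w2,w3), … and 24 more.
Total: 36.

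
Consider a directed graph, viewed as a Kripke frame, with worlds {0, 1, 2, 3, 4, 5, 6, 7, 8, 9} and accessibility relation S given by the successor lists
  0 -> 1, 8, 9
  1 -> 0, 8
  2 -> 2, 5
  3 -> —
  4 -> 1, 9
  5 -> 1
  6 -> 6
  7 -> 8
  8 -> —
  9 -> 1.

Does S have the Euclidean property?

No

Euclidean: no — 0 S 1 and 0 S 9, but not 1 S 9.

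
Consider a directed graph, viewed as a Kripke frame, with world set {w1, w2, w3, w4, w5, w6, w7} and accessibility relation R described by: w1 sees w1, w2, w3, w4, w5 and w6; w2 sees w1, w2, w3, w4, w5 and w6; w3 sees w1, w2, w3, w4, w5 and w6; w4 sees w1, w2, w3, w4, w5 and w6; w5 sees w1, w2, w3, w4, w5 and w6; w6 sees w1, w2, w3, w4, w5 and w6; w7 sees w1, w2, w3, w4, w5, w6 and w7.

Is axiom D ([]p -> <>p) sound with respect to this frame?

By correspondence theory, D is valid on a frame iff R is serial.
Serial: yes — every world has a successor (e.g. w1 R w1).

Yes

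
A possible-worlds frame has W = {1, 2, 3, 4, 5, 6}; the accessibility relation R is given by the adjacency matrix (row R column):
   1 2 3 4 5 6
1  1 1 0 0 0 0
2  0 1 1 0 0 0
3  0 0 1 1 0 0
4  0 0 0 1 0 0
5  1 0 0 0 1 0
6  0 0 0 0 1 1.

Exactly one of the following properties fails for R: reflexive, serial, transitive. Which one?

Reflexive: yes — every world is R-related to itself.
Serial: yes — every world has a successor (e.g. 1 R 1).
Transitive: no — 1 R 2 and 2 R 3, but not 1 R 3.
Only transitive fails.

transitive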